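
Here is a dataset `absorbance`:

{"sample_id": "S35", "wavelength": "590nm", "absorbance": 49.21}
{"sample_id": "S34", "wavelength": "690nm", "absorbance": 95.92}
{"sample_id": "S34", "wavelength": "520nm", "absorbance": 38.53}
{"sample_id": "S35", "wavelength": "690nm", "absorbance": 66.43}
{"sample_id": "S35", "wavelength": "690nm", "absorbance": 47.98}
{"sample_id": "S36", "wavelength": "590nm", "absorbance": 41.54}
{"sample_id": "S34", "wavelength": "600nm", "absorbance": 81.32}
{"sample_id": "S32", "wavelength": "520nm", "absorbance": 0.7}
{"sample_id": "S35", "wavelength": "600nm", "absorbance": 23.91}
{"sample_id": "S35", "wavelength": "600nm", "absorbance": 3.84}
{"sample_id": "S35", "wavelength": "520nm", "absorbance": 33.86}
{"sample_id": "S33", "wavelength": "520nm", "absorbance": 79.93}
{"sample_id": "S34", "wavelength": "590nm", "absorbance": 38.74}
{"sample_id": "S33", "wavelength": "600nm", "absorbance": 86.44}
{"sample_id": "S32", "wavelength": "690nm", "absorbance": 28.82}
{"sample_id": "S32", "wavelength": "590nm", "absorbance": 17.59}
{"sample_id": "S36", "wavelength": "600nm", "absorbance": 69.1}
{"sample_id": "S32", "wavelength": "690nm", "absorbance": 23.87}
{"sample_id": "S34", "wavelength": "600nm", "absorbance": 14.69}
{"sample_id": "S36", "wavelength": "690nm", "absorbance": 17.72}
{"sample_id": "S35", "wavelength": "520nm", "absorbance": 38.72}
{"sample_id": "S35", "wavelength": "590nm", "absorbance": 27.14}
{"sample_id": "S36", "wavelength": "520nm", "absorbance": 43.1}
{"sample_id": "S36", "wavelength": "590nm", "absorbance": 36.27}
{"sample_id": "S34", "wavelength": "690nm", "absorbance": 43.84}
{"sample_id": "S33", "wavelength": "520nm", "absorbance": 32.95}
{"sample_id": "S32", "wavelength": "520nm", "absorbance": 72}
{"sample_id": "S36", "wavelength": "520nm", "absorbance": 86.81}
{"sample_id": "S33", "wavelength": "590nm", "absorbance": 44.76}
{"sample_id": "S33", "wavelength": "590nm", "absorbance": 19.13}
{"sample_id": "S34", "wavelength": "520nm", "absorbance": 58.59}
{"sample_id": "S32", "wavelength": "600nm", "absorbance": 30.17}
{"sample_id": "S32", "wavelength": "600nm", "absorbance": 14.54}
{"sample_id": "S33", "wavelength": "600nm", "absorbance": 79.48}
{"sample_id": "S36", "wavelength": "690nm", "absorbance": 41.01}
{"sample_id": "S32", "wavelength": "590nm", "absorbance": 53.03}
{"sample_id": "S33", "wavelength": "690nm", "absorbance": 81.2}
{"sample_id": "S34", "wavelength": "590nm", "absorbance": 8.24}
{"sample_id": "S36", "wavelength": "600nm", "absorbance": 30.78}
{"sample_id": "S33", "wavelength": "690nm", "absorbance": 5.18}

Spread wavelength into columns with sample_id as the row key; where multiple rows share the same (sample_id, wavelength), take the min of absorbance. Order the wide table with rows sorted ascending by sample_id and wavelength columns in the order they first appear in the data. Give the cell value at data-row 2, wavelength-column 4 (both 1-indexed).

79.48

With rows sorted ascending by sample_id, row 2 is sample_id=S33. wavelength columns in first-appearance order: 590nm, 690nm, 520nm, 600nm; column 4 is 600nm.
Long rows with sample_id=S33, wavelength=600nm: min(86.44, 79.48) = 79.48.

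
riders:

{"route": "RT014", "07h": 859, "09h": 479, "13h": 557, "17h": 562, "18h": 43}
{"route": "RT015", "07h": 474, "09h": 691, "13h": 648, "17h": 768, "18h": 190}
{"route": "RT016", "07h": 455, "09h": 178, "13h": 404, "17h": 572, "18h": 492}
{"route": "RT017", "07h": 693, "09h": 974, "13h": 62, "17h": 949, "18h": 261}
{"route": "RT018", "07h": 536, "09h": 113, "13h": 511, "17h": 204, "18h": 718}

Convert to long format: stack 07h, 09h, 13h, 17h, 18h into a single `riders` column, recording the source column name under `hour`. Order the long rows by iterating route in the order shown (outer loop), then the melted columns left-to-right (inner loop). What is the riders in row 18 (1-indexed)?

62

25 rows total (5 × 5). Row 18: index ⌊(18-1)/5⌋ = 3 into route → RT017; (18-1) mod 5 = 2 into the melted columns → 13h.
So row 18 is (RT017, 13h, 62); riders = 62.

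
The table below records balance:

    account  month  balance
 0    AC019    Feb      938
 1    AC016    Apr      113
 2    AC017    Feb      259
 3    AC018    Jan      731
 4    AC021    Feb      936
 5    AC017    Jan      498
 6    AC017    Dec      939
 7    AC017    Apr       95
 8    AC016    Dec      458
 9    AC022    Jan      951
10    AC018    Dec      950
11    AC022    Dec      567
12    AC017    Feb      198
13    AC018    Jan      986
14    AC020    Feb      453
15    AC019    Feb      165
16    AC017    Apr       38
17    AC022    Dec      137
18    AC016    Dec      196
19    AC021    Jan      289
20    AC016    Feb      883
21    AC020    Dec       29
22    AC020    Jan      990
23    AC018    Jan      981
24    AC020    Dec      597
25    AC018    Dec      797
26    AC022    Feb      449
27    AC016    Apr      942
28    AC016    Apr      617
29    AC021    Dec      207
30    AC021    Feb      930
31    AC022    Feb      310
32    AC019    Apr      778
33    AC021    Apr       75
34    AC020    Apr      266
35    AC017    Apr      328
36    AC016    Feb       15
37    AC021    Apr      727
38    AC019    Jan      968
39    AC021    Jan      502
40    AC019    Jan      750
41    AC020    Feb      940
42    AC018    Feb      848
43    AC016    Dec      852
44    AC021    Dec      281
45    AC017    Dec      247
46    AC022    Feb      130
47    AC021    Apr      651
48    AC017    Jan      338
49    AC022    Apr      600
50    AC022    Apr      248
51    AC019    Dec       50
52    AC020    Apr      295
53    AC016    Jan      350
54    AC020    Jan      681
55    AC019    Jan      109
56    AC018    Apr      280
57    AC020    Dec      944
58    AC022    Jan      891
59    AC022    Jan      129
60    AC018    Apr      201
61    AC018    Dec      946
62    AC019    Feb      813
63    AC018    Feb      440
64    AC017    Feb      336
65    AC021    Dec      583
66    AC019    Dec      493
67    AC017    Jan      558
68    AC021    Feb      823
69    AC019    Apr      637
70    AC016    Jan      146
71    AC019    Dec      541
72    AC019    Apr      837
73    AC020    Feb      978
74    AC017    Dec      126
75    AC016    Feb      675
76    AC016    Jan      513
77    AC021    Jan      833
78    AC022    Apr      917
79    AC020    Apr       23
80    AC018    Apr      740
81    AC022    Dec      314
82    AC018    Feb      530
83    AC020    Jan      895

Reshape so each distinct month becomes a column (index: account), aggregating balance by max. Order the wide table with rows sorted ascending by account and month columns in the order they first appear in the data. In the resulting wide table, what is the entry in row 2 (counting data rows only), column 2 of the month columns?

With rows sorted ascending by account, row 2 is account=AC017. month columns in first-appearance order: Feb, Apr, Jan, Dec; column 2 is Apr.
Long rows with account=AC017, month=Apr: max(95, 38, 328) = 328.

328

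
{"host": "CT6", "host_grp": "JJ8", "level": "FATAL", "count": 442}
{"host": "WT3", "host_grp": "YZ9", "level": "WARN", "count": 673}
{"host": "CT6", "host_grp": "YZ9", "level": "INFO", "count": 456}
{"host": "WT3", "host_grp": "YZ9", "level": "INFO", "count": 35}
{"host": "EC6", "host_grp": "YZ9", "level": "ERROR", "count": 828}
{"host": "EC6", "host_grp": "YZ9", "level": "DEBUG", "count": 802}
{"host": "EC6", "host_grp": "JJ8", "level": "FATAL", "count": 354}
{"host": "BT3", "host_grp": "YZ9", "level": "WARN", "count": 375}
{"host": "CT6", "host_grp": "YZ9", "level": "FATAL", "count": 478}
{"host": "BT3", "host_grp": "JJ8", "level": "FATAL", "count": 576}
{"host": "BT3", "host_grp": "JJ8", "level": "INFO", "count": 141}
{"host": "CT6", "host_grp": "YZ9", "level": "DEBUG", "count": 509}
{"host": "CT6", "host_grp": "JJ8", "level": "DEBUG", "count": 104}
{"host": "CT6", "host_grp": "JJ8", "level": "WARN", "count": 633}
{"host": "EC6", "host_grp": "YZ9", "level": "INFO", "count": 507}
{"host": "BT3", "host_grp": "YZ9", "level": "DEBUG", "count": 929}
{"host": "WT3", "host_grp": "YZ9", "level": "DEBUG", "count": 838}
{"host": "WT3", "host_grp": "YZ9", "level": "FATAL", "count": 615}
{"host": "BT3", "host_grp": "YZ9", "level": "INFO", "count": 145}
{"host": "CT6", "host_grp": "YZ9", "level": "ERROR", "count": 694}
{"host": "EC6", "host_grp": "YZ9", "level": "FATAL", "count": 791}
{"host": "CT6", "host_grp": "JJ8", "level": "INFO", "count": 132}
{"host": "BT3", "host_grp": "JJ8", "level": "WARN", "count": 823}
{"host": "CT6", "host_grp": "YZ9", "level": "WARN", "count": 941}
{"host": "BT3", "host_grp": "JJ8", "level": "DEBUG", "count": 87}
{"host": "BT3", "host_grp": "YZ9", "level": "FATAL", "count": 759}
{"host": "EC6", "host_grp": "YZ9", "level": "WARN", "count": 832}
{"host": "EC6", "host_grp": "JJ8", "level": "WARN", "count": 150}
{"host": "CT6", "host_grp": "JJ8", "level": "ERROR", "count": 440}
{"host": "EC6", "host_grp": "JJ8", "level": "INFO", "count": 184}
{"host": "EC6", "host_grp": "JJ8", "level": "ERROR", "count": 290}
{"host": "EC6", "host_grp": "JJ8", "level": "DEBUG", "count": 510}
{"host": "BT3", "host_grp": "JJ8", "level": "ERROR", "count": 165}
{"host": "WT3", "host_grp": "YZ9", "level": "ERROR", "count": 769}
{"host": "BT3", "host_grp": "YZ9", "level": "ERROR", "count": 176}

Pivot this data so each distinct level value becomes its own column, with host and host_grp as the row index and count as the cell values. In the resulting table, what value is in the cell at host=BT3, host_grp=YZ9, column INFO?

Wide layout: rows indexed by host and host_grp, columns are the 5 distinct level values (FATAL, WARN, INFO, ERROR, DEBUG).
Cell (host=BT3, host_grp=YZ9, level=INFO) draws from the long row where host=BT3, host_grp=YZ9 and level=INFO, which has count=145.

145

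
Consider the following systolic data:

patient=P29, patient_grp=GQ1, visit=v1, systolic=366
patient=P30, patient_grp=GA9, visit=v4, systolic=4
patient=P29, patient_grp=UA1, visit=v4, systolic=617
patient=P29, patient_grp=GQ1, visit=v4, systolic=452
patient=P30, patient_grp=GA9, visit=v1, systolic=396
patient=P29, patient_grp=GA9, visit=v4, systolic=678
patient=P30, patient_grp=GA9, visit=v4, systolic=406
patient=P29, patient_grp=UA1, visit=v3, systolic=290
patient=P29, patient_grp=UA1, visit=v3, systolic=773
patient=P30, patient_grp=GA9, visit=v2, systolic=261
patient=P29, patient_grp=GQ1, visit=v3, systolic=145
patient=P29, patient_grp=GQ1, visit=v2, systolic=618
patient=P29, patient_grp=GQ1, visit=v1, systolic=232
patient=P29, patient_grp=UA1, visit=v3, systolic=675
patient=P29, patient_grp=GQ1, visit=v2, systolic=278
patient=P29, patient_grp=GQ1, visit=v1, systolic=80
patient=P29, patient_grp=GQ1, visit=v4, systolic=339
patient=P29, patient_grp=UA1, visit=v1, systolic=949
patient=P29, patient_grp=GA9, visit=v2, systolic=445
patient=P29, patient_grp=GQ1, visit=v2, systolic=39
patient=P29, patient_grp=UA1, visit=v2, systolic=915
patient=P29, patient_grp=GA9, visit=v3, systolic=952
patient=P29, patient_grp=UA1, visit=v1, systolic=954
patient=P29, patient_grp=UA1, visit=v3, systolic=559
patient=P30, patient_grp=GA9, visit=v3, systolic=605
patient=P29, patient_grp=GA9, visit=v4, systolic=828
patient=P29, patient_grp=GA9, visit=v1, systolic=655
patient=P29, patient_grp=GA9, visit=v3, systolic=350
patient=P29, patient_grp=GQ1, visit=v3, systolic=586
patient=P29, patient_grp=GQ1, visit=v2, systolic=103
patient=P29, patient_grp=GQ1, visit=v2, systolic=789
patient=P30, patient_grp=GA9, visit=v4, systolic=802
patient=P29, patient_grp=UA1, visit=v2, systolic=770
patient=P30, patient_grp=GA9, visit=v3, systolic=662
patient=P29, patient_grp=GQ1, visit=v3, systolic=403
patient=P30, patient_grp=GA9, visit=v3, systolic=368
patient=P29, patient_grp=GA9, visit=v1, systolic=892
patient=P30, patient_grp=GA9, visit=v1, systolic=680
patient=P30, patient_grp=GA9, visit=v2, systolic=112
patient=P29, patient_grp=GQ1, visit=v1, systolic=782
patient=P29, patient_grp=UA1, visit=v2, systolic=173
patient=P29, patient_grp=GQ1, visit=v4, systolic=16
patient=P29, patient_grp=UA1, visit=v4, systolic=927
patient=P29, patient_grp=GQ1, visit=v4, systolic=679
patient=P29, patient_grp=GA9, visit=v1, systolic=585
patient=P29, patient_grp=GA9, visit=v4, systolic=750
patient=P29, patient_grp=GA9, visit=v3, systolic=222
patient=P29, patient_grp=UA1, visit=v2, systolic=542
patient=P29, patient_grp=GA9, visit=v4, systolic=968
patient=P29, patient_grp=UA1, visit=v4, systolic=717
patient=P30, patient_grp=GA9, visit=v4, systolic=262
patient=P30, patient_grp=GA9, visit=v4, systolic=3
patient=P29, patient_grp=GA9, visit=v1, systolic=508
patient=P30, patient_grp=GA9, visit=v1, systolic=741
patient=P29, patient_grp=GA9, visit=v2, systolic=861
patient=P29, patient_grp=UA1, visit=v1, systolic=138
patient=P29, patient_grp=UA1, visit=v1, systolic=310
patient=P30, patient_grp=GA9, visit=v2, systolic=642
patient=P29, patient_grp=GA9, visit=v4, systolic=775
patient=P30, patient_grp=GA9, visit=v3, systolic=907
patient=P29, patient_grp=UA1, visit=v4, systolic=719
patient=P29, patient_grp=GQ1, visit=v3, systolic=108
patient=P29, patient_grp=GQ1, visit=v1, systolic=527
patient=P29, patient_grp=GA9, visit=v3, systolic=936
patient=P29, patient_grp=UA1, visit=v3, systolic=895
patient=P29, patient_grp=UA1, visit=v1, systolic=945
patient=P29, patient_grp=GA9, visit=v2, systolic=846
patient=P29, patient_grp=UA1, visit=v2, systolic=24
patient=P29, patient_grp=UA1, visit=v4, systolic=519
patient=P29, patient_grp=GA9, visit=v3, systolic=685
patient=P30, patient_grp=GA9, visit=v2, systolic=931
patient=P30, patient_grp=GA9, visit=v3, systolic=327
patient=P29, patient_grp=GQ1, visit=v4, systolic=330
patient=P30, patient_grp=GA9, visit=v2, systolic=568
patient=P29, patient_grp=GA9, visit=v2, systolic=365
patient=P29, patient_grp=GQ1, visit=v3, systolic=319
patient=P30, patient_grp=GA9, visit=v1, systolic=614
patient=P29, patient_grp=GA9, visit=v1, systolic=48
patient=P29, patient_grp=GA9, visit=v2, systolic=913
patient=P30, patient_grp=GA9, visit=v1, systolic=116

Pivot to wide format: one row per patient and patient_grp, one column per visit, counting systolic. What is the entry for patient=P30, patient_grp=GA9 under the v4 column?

5

Rows with patient=P30, patient_grp=GA9 and visit=v4: systolic values are 4, 406, 802, 262, 3.
5 rows match — count = 5.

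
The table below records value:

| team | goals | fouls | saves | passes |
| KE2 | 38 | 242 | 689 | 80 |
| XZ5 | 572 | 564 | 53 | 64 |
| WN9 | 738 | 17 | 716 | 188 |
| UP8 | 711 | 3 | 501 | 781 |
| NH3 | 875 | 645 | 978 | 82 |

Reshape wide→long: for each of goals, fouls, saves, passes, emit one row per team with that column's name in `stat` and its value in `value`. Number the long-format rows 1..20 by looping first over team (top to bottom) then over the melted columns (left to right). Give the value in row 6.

20 rows total (5 × 4). Row 6: index ⌊(6-1)/4⌋ = 1 into team → XZ5; (6-1) mod 4 = 1 into the melted columns → fouls.
So row 6 is (XZ5, fouls, 564); value = 564.

564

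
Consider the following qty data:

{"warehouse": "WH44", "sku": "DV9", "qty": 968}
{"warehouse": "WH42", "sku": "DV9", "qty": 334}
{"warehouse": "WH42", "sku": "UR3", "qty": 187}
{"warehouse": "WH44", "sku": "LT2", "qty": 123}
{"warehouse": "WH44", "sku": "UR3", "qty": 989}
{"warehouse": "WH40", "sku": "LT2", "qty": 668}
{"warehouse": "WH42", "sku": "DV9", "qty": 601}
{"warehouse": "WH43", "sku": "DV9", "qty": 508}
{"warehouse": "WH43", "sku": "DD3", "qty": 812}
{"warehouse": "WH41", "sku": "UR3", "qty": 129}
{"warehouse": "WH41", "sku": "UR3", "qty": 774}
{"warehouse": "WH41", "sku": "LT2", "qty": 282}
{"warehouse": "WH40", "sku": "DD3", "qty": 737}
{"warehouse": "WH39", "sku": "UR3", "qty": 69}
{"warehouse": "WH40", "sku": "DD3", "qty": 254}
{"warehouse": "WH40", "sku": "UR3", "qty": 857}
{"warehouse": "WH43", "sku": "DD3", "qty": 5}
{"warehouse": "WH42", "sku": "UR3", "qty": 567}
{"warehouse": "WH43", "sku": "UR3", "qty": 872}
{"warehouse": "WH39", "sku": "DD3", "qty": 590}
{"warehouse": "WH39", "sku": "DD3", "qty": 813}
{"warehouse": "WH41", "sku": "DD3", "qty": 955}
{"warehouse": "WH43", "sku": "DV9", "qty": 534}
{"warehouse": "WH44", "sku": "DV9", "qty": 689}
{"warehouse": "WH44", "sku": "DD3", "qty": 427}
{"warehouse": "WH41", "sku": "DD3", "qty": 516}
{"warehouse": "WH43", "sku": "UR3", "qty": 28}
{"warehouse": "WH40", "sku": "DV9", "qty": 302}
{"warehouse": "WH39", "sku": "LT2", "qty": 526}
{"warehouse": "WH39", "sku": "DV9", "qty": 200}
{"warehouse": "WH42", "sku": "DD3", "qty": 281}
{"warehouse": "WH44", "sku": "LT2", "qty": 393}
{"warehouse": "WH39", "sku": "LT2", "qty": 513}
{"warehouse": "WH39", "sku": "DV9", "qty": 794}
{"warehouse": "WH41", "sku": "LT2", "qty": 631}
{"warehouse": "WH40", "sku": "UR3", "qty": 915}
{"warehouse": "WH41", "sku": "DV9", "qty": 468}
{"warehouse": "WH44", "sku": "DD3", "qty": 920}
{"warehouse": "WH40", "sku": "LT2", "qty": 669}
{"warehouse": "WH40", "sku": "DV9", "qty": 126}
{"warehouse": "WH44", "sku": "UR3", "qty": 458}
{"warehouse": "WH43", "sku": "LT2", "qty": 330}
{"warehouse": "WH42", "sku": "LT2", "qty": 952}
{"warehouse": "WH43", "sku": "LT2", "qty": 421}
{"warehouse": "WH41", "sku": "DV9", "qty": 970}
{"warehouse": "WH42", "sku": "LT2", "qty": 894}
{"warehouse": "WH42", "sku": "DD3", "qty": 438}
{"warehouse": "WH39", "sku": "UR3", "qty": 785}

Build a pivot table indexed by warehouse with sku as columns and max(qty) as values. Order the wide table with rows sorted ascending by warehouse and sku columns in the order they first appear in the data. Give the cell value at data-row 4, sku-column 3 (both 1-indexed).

With rows sorted ascending by warehouse, row 4 is warehouse=WH42. sku columns in first-appearance order: DV9, UR3, LT2, DD3; column 3 is LT2.
Long rows with warehouse=WH42, sku=LT2: max(952, 894) = 952.

952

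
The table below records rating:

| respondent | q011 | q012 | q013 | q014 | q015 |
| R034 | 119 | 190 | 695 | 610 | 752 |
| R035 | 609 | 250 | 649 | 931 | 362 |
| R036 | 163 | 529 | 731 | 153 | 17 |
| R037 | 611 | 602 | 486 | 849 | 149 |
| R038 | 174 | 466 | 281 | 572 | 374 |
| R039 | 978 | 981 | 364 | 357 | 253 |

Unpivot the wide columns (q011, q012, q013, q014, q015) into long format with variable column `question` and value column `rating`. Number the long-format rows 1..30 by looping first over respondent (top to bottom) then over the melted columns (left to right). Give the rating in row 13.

30 rows total (6 × 5). Row 13: index ⌊(13-1)/5⌋ = 2 into respondent → R036; (13-1) mod 5 = 2 into the melted columns → q013.
So row 13 is (R036, q013, 731); rating = 731.

731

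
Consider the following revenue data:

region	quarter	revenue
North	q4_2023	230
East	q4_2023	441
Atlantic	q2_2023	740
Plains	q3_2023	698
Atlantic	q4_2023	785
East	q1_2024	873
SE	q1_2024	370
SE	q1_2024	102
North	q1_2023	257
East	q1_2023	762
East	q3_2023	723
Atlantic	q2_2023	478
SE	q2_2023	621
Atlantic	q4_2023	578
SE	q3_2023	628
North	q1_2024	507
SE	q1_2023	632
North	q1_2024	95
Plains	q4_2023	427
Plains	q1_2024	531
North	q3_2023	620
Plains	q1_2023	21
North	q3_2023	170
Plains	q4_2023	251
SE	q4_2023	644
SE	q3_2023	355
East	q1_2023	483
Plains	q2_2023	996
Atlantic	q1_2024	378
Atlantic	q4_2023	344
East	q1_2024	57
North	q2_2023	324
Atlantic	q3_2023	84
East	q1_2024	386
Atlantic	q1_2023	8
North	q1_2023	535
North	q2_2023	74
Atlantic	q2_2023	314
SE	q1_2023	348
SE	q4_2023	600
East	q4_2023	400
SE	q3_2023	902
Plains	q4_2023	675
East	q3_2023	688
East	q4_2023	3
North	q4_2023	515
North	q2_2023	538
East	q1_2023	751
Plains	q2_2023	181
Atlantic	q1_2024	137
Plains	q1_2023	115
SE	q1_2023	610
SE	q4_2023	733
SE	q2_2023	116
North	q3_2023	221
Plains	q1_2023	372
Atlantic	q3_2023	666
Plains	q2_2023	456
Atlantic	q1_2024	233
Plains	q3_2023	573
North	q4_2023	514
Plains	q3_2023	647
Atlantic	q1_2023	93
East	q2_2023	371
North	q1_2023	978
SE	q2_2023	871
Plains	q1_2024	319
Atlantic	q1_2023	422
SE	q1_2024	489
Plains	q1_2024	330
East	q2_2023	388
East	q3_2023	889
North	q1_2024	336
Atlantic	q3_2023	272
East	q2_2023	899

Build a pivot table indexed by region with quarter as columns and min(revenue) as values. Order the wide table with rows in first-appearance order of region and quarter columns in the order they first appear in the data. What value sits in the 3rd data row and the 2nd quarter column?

With rows in first-appearance order of region, row 3 is region=Atlantic. quarter columns in first-appearance order: q4_2023, q2_2023, q3_2023, q1_2024, q1_2023; column 2 is q2_2023.
Long rows with region=Atlantic, quarter=q2_2023: min(740, 478, 314) = 314.

314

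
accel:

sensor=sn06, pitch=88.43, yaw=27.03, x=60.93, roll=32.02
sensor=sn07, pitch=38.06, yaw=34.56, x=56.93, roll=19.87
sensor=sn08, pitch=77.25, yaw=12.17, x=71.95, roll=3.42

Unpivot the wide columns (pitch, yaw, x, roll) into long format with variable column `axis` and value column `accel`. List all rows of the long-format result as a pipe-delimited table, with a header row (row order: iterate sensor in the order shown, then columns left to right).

| sensor | axis | accel |
| sn06 | pitch | 88.43 |
| sn06 | yaw | 27.03 |
| sn06 | x | 60.93 |
| sn06 | roll | 32.02 |
| sn07 | pitch | 38.06 |
| sn07 | yaw | 34.56 |
| sn07 | x | 56.93 |
| sn07 | roll | 19.87 |
| sn08 | pitch | 77.25 |
| sn08 | yaw | 12.17 |
| sn08 | x | 71.95 |
| sn08 | roll | 3.42 |

Each (sensor, column) pair becomes one row: 3 × 4 = 12 rows.
For example, (sn06, pitch) → accel=88.43.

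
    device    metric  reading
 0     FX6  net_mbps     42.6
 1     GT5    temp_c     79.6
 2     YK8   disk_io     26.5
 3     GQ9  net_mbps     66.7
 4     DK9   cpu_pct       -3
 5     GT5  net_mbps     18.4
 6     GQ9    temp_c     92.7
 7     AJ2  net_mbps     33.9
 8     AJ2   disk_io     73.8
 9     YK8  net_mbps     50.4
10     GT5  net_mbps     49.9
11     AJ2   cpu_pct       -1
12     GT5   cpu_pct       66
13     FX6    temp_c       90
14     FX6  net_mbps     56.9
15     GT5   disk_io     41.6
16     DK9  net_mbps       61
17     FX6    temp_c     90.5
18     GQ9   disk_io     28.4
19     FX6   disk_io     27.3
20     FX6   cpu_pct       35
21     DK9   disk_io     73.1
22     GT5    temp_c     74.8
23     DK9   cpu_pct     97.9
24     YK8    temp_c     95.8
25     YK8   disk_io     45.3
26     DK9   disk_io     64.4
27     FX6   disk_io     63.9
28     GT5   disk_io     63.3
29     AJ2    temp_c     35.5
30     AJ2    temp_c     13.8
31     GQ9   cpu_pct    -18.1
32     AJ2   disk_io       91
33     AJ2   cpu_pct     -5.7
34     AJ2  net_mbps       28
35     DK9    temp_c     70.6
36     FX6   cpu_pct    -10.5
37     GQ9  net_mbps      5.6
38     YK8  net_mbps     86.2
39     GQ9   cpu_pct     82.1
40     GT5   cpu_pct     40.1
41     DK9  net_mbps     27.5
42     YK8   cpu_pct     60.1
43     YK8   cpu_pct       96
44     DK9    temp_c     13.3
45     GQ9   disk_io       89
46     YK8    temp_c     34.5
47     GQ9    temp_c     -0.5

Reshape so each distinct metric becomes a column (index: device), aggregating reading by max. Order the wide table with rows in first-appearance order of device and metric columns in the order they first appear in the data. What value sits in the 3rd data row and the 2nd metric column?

With rows in first-appearance order of device, row 3 is device=YK8. metric columns in first-appearance order: net_mbps, temp_c, disk_io, cpu_pct; column 2 is temp_c.
Long rows with device=YK8, metric=temp_c: max(95.8, 34.5) = 95.8.

95.8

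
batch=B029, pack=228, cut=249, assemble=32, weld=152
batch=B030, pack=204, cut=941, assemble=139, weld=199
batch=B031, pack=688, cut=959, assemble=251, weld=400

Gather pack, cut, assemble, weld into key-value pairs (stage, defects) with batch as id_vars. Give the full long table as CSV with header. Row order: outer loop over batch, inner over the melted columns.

batch,stage,defects
B029,pack,228
B029,cut,249
B029,assemble,32
B029,weld,152
B030,pack,204
B030,cut,941
B030,assemble,139
B030,weld,199
B031,pack,688
B031,cut,959
B031,assemble,251
B031,weld,400

Each (batch, column) pair becomes one row: 3 × 4 = 12 rows.
For example, (B029, pack) → defects=228.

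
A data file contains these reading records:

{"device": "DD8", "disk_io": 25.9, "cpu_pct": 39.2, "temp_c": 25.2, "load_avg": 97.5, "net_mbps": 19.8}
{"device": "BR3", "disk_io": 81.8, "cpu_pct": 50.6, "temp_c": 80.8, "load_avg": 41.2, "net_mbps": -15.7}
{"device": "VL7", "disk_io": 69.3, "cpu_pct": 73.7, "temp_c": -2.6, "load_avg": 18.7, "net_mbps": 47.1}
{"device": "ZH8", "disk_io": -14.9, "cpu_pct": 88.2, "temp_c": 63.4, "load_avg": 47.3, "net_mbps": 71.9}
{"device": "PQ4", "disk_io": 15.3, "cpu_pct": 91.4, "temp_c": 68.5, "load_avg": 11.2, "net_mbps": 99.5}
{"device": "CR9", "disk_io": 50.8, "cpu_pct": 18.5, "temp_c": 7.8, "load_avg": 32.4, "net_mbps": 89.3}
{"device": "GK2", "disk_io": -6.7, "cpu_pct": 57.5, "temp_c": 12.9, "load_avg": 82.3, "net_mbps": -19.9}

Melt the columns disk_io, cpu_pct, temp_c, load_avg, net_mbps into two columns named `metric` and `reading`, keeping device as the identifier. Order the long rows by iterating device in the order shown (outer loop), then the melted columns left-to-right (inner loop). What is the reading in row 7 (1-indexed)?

35 rows total (7 × 5). Row 7: index ⌊(7-1)/5⌋ = 1 into device → BR3; (7-1) mod 5 = 1 into the melted columns → cpu_pct.
So row 7 is (BR3, cpu_pct, 50.6); reading = 50.6.

50.6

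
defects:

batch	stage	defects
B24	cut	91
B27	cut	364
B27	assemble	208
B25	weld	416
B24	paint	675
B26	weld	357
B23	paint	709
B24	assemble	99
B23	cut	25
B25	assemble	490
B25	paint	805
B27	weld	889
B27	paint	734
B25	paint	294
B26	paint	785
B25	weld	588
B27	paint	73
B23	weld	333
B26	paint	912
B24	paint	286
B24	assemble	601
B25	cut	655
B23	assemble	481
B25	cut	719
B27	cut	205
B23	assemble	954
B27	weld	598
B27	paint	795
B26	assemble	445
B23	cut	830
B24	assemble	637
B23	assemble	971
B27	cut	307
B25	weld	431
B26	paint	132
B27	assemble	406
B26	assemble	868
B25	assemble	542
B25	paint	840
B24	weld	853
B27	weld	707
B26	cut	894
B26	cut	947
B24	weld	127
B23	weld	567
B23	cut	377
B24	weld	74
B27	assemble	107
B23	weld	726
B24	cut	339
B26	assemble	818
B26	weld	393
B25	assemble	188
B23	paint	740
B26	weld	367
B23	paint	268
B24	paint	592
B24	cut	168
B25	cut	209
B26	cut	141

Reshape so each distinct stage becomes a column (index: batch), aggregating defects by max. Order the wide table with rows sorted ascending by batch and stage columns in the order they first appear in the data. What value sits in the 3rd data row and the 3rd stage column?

With rows sorted ascending by batch, row 3 is batch=B25. stage columns in first-appearance order: cut, assemble, weld, paint; column 3 is weld.
Long rows with batch=B25, stage=weld: max(416, 588, 431) = 588.

588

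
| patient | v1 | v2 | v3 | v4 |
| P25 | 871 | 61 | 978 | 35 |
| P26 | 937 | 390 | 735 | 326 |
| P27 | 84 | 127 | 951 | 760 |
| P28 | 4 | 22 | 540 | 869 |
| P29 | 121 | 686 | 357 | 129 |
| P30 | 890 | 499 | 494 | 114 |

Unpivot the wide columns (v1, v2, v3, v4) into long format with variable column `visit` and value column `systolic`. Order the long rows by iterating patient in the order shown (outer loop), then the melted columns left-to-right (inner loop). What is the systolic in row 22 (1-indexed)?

24 rows total (6 × 4). Row 22: index ⌊(22-1)/4⌋ = 5 into patient → P30; (22-1) mod 4 = 1 into the melted columns → v2.
So row 22 is (P30, v2, 499); systolic = 499.

499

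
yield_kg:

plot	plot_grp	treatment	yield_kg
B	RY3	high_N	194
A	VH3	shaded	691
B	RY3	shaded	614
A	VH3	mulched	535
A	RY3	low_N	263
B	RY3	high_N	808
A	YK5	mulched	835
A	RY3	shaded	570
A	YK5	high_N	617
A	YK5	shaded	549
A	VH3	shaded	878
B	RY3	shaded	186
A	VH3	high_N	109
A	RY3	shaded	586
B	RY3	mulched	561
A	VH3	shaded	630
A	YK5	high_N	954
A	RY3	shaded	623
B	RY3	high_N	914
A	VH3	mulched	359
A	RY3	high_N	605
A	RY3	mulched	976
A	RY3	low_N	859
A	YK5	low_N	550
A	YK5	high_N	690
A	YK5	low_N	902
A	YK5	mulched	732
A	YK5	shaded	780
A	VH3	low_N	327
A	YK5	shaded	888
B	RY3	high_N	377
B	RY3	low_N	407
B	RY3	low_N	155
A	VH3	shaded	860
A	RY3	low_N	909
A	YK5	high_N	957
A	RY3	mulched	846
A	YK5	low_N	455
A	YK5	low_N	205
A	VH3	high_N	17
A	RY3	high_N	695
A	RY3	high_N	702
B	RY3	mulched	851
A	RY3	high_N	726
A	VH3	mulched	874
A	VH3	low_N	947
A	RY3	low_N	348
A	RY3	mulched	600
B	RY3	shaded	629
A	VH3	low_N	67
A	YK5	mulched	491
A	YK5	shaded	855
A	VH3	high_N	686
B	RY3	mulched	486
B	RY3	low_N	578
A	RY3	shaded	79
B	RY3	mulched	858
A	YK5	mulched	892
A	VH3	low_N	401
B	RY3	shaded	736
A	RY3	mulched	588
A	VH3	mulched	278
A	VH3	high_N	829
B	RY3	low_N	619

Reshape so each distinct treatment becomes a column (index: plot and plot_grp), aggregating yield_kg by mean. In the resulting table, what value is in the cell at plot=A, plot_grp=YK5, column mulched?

Rows with plot=A, plot_grp=YK5 and treatment=mulched: yield_kg values are 835, 732, 491, 892.
(835 + 732 + 491 + 892) / 4 = 737.50.

737.50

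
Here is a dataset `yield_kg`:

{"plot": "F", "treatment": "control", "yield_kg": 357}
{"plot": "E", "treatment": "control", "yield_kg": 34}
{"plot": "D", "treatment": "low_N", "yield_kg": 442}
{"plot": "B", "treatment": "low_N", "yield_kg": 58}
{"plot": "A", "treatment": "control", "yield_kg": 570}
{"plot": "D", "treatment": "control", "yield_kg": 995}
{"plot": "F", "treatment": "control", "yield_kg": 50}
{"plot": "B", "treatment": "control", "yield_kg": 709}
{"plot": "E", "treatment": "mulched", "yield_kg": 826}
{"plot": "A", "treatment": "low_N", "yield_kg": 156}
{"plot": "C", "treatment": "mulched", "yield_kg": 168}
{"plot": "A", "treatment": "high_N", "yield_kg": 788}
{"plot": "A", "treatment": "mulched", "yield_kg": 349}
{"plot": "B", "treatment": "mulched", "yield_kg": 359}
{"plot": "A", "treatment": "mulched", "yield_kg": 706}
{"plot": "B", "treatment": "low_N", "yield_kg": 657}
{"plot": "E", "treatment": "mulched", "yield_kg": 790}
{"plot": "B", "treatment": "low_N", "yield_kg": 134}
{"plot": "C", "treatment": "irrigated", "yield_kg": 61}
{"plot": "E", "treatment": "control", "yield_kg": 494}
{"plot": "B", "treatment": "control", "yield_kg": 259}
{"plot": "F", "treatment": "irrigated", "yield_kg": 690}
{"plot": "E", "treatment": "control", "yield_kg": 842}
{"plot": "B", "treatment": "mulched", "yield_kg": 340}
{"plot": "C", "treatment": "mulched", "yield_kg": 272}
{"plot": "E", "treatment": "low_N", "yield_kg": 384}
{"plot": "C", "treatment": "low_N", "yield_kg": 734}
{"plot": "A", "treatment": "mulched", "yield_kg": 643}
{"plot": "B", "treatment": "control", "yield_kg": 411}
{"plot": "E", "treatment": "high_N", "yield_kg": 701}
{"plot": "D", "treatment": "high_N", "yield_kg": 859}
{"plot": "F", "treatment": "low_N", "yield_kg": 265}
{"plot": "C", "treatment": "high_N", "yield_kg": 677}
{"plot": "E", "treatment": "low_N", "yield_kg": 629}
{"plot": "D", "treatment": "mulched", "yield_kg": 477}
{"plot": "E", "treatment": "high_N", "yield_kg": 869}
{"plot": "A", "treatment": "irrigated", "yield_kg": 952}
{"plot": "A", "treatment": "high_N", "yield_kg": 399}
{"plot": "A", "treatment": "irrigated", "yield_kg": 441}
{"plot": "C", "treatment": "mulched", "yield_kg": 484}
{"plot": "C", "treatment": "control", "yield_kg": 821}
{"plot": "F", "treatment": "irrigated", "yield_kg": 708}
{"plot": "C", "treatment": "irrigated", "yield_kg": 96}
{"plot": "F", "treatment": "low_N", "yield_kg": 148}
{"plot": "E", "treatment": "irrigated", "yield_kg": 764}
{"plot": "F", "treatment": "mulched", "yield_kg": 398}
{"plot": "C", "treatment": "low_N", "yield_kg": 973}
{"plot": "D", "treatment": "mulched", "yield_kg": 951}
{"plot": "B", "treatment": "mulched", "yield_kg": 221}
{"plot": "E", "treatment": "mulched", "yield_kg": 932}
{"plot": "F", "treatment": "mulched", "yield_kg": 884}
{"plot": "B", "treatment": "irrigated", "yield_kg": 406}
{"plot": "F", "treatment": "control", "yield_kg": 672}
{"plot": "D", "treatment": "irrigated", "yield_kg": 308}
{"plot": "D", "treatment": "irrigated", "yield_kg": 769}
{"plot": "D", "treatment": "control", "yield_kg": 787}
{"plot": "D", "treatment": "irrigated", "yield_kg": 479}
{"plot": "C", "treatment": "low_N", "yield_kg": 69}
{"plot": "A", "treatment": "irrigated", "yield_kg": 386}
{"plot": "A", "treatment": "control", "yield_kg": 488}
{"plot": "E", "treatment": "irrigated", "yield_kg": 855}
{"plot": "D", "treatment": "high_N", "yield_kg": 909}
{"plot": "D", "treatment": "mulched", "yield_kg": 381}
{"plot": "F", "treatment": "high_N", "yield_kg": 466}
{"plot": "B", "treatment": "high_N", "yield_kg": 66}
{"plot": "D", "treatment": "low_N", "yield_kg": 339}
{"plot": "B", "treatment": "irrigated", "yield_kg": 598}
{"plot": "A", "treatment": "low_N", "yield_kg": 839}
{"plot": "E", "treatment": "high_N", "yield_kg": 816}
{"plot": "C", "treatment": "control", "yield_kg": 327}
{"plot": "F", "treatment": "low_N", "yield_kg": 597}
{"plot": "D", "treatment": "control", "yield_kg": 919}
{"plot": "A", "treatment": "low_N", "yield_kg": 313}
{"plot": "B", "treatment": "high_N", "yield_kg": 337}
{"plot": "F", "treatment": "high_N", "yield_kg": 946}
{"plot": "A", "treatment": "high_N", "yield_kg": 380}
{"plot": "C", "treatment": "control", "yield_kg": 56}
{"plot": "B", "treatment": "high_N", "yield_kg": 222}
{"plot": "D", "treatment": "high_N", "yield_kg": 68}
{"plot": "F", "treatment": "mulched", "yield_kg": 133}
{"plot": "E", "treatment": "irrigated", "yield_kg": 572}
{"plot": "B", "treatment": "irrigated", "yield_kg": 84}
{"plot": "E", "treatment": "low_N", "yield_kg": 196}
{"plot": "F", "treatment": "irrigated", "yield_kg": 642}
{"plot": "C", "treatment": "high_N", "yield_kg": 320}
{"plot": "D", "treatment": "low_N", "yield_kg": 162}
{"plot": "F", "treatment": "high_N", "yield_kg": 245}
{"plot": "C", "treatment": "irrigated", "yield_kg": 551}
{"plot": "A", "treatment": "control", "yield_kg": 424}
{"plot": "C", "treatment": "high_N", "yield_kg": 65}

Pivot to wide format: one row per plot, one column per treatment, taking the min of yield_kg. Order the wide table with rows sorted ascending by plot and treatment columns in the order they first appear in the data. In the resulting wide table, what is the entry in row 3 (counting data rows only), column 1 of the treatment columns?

With rows sorted ascending by plot, row 3 is plot=C. treatment columns in first-appearance order: control, low_N, mulched, high_N, irrigated; column 1 is control.
Long rows with plot=C, treatment=control: min(821, 327, 56) = 56.

56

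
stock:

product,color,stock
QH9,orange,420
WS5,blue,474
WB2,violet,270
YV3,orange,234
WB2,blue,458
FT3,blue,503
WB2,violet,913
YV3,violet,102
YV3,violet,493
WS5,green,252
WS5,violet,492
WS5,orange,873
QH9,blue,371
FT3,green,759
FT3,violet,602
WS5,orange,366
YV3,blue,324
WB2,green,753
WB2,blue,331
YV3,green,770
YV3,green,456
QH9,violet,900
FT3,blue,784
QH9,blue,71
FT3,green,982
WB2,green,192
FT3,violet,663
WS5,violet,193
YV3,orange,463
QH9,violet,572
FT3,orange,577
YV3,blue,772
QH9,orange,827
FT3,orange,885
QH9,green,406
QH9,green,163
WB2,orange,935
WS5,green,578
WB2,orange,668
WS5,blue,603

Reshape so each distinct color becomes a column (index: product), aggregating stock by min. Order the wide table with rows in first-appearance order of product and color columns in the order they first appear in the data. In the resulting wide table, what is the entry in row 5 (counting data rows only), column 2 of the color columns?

With rows in first-appearance order of product, row 5 is product=FT3. color columns in first-appearance order: orange, blue, violet, green; column 2 is blue.
Long rows with product=FT3, color=blue: min(503, 784) = 503.

503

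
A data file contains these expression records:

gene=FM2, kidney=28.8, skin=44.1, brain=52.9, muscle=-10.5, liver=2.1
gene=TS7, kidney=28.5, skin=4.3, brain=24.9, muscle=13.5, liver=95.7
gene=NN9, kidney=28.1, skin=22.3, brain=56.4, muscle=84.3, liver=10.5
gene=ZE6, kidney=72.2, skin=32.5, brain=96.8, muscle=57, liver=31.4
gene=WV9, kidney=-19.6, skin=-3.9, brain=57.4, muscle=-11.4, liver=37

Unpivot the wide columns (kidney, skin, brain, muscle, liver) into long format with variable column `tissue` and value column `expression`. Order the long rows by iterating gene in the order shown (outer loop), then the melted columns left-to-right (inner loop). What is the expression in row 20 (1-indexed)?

25 rows total (5 × 5). Row 20: index ⌊(20-1)/5⌋ = 3 into gene → ZE6; (20-1) mod 5 = 4 into the melted columns → liver.
So row 20 is (ZE6, liver, 31.4); expression = 31.4.

31.4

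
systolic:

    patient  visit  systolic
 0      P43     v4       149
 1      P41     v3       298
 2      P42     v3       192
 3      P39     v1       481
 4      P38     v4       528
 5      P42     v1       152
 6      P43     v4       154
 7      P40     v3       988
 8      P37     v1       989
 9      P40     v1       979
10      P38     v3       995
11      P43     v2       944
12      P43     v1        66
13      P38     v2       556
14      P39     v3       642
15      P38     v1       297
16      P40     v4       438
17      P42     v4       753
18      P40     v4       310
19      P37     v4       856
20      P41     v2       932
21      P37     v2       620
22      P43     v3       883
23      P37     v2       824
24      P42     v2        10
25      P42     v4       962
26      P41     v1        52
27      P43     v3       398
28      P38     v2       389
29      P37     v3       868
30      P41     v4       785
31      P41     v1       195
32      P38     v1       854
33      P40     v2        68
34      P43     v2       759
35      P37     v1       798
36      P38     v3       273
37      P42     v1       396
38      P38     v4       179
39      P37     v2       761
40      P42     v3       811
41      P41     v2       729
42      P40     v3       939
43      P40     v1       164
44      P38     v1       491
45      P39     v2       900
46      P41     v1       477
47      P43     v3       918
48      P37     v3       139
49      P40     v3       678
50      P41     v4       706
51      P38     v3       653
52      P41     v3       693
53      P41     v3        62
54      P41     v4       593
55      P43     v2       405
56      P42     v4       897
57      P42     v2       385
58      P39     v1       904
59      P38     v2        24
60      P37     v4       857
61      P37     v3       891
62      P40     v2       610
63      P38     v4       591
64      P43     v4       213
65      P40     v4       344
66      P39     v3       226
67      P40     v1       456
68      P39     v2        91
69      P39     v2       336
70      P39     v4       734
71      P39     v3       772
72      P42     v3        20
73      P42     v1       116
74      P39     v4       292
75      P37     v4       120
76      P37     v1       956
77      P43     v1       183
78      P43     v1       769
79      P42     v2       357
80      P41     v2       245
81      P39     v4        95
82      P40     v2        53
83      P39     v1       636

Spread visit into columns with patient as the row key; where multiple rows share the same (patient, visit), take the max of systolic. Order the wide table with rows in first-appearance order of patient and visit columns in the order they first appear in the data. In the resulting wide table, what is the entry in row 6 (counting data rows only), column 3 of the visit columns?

With rows in first-appearance order of patient, row 6 is patient=P40. visit columns in first-appearance order: v4, v3, v1, v2; column 3 is v1.
Long rows with patient=P40, visit=v1: max(979, 164, 456) = 979.

979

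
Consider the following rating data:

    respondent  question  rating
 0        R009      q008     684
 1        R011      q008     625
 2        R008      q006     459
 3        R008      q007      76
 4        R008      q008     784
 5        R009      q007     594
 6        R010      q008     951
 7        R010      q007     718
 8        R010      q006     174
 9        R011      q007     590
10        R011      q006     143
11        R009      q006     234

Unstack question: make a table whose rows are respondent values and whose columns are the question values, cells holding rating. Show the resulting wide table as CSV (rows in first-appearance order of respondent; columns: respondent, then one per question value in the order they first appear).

Columns: respondent plus the 3 distinct question values (q008, q006, q007).
For example, row R009 column q008 takes rating=684 from the long row (R009, q008).

respondent,q008,q006,q007
R009,684,234,594
R011,625,143,590
R008,784,459,76
R010,951,174,718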